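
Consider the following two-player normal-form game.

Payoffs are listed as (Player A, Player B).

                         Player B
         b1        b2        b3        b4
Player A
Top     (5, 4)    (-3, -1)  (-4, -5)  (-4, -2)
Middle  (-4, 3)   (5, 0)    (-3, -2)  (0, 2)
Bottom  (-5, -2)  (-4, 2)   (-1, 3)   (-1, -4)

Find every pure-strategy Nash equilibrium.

(Top, b1): Player A gets 5, best alternative -4; Player B gets 4, best alternative -1. No profitable deviation — NE.
(Top, b2): Player A can switch to Middle (-3 → 5). Not NE.
(Top, b3): Player A can switch to Middle (-4 → -3). Not NE.
(Top, b4): Player A can switch to Middle (-4 → 0). Not NE.
(Middle, b1): Player A can switch to Top (-4 → 5). Not NE.
(Middle, b2): Player B can switch to b1 (0 → 3). Not NE.
(Middle, b3): Player A can switch to Bottom (-3 → -1). Not NE.
(Middle, b4): Player B can switch to b1 (2 → 3). Not NE.
(Bottom, b1): Player A can switch to Top (-5 → 5). Not NE.
(Bottom, b3): Player A gets -1, best alternative -3; Player B gets 3, best alternative 2. No profitable deviation — NE.
(The remaining 2 profiles each have a profitable deviation by the same check.)

(Top, b1), (Bottom, b3)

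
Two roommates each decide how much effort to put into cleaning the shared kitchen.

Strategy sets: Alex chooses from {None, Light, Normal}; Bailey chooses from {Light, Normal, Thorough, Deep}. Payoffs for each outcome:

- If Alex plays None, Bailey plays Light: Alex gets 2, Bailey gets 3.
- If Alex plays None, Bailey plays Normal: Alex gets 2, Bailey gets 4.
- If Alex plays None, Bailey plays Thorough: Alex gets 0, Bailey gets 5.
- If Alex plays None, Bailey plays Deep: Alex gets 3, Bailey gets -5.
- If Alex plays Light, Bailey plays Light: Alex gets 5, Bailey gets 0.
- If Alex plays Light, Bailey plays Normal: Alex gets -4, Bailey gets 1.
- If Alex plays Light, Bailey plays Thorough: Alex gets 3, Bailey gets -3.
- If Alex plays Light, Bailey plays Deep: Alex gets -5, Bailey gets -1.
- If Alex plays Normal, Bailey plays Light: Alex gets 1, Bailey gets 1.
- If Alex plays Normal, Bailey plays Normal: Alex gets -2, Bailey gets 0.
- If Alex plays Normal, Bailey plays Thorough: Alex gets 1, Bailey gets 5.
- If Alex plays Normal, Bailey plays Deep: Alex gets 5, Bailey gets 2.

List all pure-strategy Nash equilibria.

Alex against Light: payoffs 2, 5, 1 → best response Light.
Alex against Normal: payoffs 2, -4, -2 → best response None.
Alex against Thorough: payoffs 0, 3, 1 → best response Light.
Alex against Deep: payoffs 3, -5, 5 → best response Normal.
Bailey against None: payoffs 3, 4, 5, -5 → best response Thorough.
Bailey against Light: payoffs 0, 1, -3, -1 → best response Normal.
Bailey against Normal: payoffs 1, 0, 5, 2 → best response Thorough.
No profile is a mutual best response for all players.

This game has no pure Nash equilibrium.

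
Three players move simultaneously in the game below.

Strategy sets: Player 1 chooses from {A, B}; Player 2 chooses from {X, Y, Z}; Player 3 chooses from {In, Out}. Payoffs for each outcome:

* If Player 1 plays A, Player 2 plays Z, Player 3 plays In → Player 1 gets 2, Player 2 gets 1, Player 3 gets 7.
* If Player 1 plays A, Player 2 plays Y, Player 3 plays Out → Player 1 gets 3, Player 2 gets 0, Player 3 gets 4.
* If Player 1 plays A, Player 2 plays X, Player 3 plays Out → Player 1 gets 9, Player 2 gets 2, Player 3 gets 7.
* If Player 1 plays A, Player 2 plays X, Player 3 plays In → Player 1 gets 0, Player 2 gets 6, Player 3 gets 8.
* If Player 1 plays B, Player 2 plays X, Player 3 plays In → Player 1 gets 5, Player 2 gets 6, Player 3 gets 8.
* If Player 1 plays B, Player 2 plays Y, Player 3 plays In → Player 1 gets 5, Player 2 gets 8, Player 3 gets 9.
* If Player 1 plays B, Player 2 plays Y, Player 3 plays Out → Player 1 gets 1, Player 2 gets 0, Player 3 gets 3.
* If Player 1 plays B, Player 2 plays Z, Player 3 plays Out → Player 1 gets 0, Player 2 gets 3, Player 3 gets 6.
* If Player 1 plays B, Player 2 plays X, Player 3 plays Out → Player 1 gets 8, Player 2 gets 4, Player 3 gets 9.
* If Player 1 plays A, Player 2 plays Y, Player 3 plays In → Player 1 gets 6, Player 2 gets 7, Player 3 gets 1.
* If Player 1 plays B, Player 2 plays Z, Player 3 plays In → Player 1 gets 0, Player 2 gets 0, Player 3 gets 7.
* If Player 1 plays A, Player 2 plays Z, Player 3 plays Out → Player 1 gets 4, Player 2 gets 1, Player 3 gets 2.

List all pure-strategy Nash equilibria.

There is no pure-strategy Nash equilibrium.

Player 1 against (X, In): payoffs 0, 5 → best response B.
Player 1 against (X, Out): payoffs 9, 8 → best response A.
Player 1 against (Y, In): payoffs 6, 5 → best response A.
Player 1 against (Y, Out): payoffs 3, 1 → best response A.
Player 1 against (Z, In): payoffs 2, 0 → best response A.
Player 1 against (Z, Out): payoffs 4, 0 → best response A.
Player 2 against (A, In): payoffs 6, 7, 1 → best response Y.
Player 2 against (A, Out): payoffs 2, 0, 1 → best response X.
Player 2 against (B, In): payoffs 6, 8, 0 → best response Y.
Player 2 against (B, Out): payoffs 4, 0, 3 → best response X.
Player 3 against (A, X): payoffs 8, 7 → best response In.
Player 3 against (A, Y): payoffs 1, 4 → best response Out.
Player 3 against (A, Z): payoffs 7, 2 → best response In.
Player 3 against (B, X): payoffs 8, 9 → best response Out.
Player 3 against (B, Y): payoffs 9, 3 → best response In.
Player 3 against (B, Z): payoffs 7, 6 → best response In.
No profile is a mutual best response for all players.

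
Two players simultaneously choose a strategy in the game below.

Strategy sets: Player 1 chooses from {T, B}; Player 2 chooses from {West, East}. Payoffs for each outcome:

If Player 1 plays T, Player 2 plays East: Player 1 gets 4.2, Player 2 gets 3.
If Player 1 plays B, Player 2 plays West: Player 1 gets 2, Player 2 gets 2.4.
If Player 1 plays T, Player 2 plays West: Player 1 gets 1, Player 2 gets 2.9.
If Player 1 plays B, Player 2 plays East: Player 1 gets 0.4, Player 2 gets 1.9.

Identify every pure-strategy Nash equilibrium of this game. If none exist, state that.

Player 1 against West: payoffs 1, 2 → best response B.
Player 1 against East: payoffs 4.2, 0.4 → best response T.
Player 2 against T: payoffs 2.9, 3 → best response East.
Player 2 against B: payoffs 2.4, 1.9 → best response West.
Mutual best responses: (T, East); (B, West).

The pure Nash equilibria are (T, East), (B, West).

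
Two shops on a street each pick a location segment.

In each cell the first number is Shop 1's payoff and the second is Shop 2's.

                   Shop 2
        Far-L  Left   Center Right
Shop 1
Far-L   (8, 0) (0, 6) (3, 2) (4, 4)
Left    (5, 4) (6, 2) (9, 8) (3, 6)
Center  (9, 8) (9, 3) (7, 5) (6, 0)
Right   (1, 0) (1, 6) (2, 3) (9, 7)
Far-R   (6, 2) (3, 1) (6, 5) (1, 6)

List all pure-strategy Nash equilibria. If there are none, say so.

Shop 1 against Far-L: payoffs 8, 5, 9, 1, 6 → best response Center.
Shop 1 against Left: payoffs 0, 6, 9, 1, 3 → best response Center.
Shop 1 against Center: payoffs 3, 9, 7, 2, 6 → best response Left.
Shop 1 against Right: payoffs 4, 3, 6, 9, 1 → best response Right.
Shop 2 against Far-L: payoffs 0, 6, 2, 4 → best response Left.
Shop 2 against Left: payoffs 4, 2, 8, 6 → best response Center.
Shop 2 against Center: payoffs 8, 3, 5, 0 → best response Far-L.
Shop 2 against Right: payoffs 0, 6, 3, 7 → best response Right.
Shop 2 against Far-R: payoffs 2, 1, 5, 6 → best response Right.
Mutual best responses: (Left, Center); (Center, Far-L); (Right, Right).

The pure Nash equilibria are (Left, Center); (Center, Far-L); (Right, Right).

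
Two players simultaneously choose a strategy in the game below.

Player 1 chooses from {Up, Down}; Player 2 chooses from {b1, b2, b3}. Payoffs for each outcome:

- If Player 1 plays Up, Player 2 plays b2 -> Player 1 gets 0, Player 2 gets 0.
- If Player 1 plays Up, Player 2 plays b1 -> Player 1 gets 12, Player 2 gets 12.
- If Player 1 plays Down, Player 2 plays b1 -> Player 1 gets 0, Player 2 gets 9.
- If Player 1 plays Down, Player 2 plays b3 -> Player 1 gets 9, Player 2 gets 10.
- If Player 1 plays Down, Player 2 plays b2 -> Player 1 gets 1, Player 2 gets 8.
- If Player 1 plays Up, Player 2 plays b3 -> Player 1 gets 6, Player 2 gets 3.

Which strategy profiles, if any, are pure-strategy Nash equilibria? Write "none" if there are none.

For each player, find the best response to each opponent profile; mutual best responses are the pure NE.
Player 1 against b1: payoffs 12, 0 → best response Up.
Player 1 against b2: payoffs 0, 1 → best response Down.
Player 1 against b3: payoffs 6, 9 → best response Down.
Player 2 against Up: payoffs 12, 0, 3 → best response b1.
Player 2 against Down: payoffs 9, 8, 10 → best response b3.
Mutual best responses: (Up, b1); (Down, b3).

(Up, b1) and (Down, b3)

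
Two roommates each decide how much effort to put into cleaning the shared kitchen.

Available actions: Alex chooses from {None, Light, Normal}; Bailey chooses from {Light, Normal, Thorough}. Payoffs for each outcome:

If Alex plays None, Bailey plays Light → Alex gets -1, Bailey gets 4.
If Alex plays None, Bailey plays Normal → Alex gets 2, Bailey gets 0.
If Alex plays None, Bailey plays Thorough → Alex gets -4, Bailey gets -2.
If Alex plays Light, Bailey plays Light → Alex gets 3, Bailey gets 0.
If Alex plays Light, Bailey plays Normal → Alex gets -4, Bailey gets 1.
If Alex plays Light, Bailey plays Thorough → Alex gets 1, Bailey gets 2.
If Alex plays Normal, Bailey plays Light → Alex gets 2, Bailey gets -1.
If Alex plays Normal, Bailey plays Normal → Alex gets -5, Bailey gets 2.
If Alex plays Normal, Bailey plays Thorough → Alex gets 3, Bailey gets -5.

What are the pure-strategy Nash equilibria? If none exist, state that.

There is no pure-strategy Nash equilibrium.

Check each profile: it is a Nash equilibrium iff no player can strictly gain by switching unilaterally.
(None, Light): Alex can switch to Light (-1 → 3). Not NE.
(None, Normal): Bailey can switch to Light (0 → 4). Not NE.
(None, Thorough): Alex can switch to Light (-4 → 1). Not NE.
(Light, Light): Bailey can switch to Normal (0 → 1). Not NE.
(Light, Normal): Alex can switch to None (-4 → 2). Not NE.
(Light, Thorough): Alex can switch to Normal (1 → 3). Not NE.
(Normal, Light): Alex can switch to Light (2 → 3). Not NE.
(Normal, Normal): Alex can switch to None (-5 → 2). Not NE.
(The remaining 1 profile has a profitable deviation by the same check.)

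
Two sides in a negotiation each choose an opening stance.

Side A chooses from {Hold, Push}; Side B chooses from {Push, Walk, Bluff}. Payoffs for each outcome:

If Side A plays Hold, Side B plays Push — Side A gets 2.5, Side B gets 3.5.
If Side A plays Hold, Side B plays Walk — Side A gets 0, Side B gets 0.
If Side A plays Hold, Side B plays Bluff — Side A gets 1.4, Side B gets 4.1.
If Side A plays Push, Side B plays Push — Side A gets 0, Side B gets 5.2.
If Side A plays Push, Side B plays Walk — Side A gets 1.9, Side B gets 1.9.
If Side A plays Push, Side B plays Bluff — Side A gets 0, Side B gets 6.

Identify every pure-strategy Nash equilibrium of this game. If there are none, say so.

The unique pure-strategy Nash equilibrium is (Hold, Bluff).

(Hold, Push): Side B can switch to Bluff (3.5 → 4.1). Not NE.
(Hold, Walk): Side A can switch to Push (0 → 1.9). Not NE.
(Hold, Bluff): Side A gets 1.4, best alternative 0; Side B gets 4.1, best alternative 3.5. No profitable deviation — NE.
(Push, Push): Side A can switch to Hold (0 → 2.5). Not NE.
(Push, Walk): Side B can switch to Push (1.9 → 5.2). Not NE.
(Push, Bluff): Side A can switch to Hold (0 → 1.4). Not NE.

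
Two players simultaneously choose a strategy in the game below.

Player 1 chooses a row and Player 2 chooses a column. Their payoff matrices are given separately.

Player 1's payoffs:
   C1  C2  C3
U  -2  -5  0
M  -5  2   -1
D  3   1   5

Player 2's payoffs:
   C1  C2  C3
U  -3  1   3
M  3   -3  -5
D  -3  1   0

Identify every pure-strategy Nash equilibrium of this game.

No pure-strategy Nash equilibrium.

(U, C1): Player 1 can switch to D (-2 → 3). Not NE.
(U, C2): Player 1 can switch to M (-5 → 2). Not NE.
(U, C3): Player 1 can switch to D (0 → 5). Not NE.
(M, C1): Player 1 can switch to U (-5 → -2). Not NE.
(M, C2): Player 2 can switch to C1 (-3 → 3). Not NE.
(M, C3): Player 1 can switch to U (-1 → 0). Not NE.
(D, C1): Player 2 can switch to C2 (-3 → 1). Not NE.
(D, C2): Player 1 can switch to M (1 → 2). Not NE.
(D, C3): Player 2 can switch to C2 (0 → 1). Not NE.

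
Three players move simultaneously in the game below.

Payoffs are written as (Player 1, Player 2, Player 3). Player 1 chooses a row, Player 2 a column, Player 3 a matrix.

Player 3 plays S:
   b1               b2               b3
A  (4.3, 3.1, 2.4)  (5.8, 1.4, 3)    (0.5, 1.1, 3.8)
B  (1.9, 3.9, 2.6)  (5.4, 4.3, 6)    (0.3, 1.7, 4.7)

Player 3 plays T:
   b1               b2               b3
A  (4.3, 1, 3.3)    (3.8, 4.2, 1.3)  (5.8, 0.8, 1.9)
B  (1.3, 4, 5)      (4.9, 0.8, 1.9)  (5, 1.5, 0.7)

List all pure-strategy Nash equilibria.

(A, b1, S): Player 3 can switch to T (2.4 → 3.3). Not NE.
(A, b1, T): Player 2 can switch to b2 (1 → 4.2). Not NE.
(A, b2, S): Player 2 can switch to b1 (1.4 → 3.1). Not NE.
(A, b2, T): Player 1 can switch to B (3.8 → 4.9). Not NE.
(A, b3, S): Player 2 can switch to b1 (1.1 → 3.1). Not NE.
(A, b3, T): Player 2 can switch to b1 (0.8 → 1). Not NE.
(B, b1, S): Player 1 can switch to A (1.9 → 4.3). Not NE.
(B, b1, T): Player 1 can switch to A (1.3 → 4.3). Not NE.
(B, b2, S): Player 1 can switch to A (5.4 → 5.8). Not NE.
(B, b2, T): Player 2 can switch to b1 (0.8 → 4). Not NE.
(B, b3, S): Player 1 can switch to A (0.3 → 0.5). Not NE.
(B, b3, T): Player 1 can switch to A (5 → 5.8). Not NE.

This game has no pure Nash equilibrium.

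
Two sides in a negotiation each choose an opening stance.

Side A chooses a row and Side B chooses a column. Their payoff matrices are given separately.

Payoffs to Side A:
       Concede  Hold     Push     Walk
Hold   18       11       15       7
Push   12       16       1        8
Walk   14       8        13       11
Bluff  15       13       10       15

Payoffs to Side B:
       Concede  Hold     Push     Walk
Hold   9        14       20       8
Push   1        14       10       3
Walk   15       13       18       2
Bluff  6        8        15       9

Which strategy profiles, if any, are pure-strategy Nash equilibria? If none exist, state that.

(Hold, Push) and (Push, Hold)

(Hold, Concede): Side B can switch to Hold (9 → 14). Not NE.
(Hold, Hold): Side A can switch to Push (11 → 16). Not NE.
(Hold, Push): Side A gets 15, best alternative 13; Side B gets 20, best alternative 14. No profitable deviation — NE.
(Hold, Walk): Side A can switch to Push (7 → 8). Not NE.
(Push, Concede): Side A can switch to Hold (12 → 18). Not NE.
(Push, Hold): Side A gets 16, best alternative 13; Side B gets 14, best alternative 10. No profitable deviation — NE.
(Push, Push): Side A can switch to Hold (1 → 15). Not NE.
(Push, Walk): Side A can switch to Walk (8 → 11). Not NE.
(The remaining 8 profiles each have a profitable deviation by the same check.)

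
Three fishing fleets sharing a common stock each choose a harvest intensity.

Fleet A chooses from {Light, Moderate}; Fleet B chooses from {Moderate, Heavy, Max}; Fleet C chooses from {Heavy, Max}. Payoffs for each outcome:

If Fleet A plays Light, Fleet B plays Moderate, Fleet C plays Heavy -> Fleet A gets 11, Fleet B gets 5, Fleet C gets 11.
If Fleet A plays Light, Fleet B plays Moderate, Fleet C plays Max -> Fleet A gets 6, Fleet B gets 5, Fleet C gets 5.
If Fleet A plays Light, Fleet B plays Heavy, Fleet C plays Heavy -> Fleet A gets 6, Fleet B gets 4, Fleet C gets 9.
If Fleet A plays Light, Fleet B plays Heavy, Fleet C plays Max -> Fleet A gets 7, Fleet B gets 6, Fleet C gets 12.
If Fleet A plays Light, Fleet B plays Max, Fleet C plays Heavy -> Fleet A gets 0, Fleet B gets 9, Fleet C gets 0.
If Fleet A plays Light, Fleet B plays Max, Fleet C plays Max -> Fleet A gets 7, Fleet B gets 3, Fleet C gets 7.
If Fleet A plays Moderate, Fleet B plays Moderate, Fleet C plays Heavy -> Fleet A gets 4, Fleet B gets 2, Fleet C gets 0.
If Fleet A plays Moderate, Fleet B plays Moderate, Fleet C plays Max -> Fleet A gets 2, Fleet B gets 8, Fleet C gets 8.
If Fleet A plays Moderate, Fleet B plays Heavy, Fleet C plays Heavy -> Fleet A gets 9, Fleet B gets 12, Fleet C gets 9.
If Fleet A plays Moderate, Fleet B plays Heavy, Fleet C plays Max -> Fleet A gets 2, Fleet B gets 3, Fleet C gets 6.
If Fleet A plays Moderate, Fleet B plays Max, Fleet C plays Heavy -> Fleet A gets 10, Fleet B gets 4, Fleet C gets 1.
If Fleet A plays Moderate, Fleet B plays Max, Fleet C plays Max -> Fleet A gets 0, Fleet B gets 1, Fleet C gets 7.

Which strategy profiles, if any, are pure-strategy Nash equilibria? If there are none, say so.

Fleet A against (Moderate, Heavy): payoffs 11, 4 → best response Light.
Fleet A against (Moderate, Max): payoffs 6, 2 → best response Light.
Fleet A against (Heavy, Heavy): payoffs 6, 9 → best response Moderate.
Fleet A against (Heavy, Max): payoffs 7, 2 → best response Light.
Fleet A against (Max, Heavy): payoffs 0, 10 → best response Moderate.
Fleet A against (Max, Max): payoffs 7, 0 → best response Light.
Fleet B against (Light, Heavy): payoffs 5, 4, 9 → best response Max.
Fleet B against (Light, Max): payoffs 5, 6, 3 → best response Heavy.
Fleet B against (Moderate, Heavy): payoffs 2, 12, 4 → best response Heavy.
Fleet B against (Moderate, Max): payoffs 8, 3, 1 → best response Moderate.
Fleet C against (Light, Moderate): payoffs 11, 5 → best response Heavy.
Fleet C against (Light, Heavy): payoffs 9, 12 → best response Max.
Fleet C against (Light, Max): payoffs 0, 7 → best response Max.
Fleet C against (Moderate, Moderate): payoffs 0, 8 → best response Max.
Fleet C against (Moderate, Heavy): payoffs 9, 6 → best response Heavy.
Fleet C against (Moderate, Max): payoffs 1, 7 → best response Max.
Mutual best responses: (Light, Heavy, Max); (Moderate, Heavy, Heavy).

Pure-strategy Nash equilibria: (Light, Heavy, Max), (Moderate, Heavy, Heavy)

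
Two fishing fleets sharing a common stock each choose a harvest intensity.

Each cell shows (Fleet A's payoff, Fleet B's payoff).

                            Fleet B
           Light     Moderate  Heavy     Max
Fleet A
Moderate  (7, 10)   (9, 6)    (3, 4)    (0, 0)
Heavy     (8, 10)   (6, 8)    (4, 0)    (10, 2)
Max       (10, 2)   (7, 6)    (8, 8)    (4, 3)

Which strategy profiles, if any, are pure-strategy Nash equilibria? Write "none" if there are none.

Mark each player's best response to every combination of opponents' strategies; a profile where every player is best-responding is a pure Nash equilibrium.
Fleet A against Light: payoffs 7, 8, 10 → best response Max.
Fleet A against Moderate: payoffs 9, 6, 7 → best response Moderate.
Fleet A against Heavy: payoffs 3, 4, 8 → best response Max.
Fleet A against Max: payoffs 0, 10, 4 → best response Heavy.
Fleet B against Moderate: payoffs 10, 6, 4, 0 → best response Light.
Fleet B against Heavy: payoffs 10, 8, 0, 2 → best response Light.
Fleet B against Max: payoffs 2, 6, 8, 3 → best response Heavy.
Mutual best responses: (Max, Heavy).

(Max, Heavy)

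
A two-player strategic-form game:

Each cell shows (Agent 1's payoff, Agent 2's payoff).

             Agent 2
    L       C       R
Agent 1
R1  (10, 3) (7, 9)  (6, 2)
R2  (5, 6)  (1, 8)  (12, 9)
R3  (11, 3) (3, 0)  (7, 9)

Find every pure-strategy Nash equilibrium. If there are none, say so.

Pure-strategy Nash equilibria: (R1, C), (R2, R)

For each player, find the best response to each opponent profile; mutual best responses are the pure NE.
Agent 1 against L: payoffs 10, 5, 11 → best response R3.
Agent 1 against C: payoffs 7, 1, 3 → best response R1.
Agent 1 against R: payoffs 6, 12, 7 → best response R2.
Agent 2 against R1: payoffs 3, 9, 2 → best response C.
Agent 2 against R2: payoffs 6, 8, 9 → best response R.
Agent 2 against R3: payoffs 3, 0, 9 → best response R.
Mutual best responses: (R1, C); (R2, R).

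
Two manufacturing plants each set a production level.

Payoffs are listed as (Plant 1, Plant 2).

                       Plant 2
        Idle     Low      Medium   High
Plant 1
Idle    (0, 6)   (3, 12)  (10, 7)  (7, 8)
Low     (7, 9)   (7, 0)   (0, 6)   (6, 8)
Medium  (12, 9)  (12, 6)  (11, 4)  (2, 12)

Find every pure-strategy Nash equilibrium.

There is no pure-strategy Nash equilibrium.

Plant 1 against Idle: payoffs 0, 7, 12 → best response Medium.
Plant 1 against Low: payoffs 3, 7, 12 → best response Medium.
Plant 1 against Medium: payoffs 10, 0, 11 → best response Medium.
Plant 1 against High: payoffs 7, 6, 2 → best response Idle.
Plant 2 against Idle: payoffs 6, 12, 7, 8 → best response Low.
Plant 2 against Low: payoffs 9, 0, 6, 8 → best response Idle.
Plant 2 against Medium: payoffs 9, 6, 4, 12 → best response High.
No profile is a mutual best response for all players.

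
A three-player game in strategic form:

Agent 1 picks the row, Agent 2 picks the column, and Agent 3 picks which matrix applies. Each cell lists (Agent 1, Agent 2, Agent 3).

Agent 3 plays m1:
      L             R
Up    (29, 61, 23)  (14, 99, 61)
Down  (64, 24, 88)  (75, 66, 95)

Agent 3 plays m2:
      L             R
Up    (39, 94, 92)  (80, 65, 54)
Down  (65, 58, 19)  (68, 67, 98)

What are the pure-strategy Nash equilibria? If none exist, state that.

Agent 1 against (L, m1): payoffs 29, 64 → best response Down.
Agent 1 against (L, m2): payoffs 39, 65 → best response Down.
Agent 1 against (R, m1): payoffs 14, 75 → best response Down.
Agent 1 against (R, m2): payoffs 80, 68 → best response Up.
Agent 2 against (Up, m1): payoffs 61, 99 → best response R.
Agent 2 against (Up, m2): payoffs 94, 65 → best response L.
Agent 2 against (Down, m1): payoffs 24, 66 → best response R.
Agent 2 against (Down, m2): payoffs 58, 67 → best response R.
Agent 3 against (Up, L): payoffs 23, 92 → best response m2.
Agent 3 against (Up, R): payoffs 61, 54 → best response m1.
Agent 3 against (Down, L): payoffs 88, 19 → best response m1.
Agent 3 against (Down, R): payoffs 95, 98 → best response m2.
No profile is a mutual best response for all players.

This game has no pure Nash equilibrium.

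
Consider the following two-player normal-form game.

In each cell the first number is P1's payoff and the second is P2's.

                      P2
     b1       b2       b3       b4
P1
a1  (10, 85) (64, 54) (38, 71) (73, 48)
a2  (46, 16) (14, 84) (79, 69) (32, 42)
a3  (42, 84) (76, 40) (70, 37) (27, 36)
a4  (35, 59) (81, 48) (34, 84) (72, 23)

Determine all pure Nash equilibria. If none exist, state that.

This game has no pure Nash equilibrium.

P1 against b1: payoffs 10, 46, 42, 35 → best response a2.
P1 against b2: payoffs 64, 14, 76, 81 → best response a4.
P1 against b3: payoffs 38, 79, 70, 34 → best response a2.
P1 against b4: payoffs 73, 32, 27, 72 → best response a1.
P2 against a1: payoffs 85, 54, 71, 48 → best response b1.
P2 against a2: payoffs 16, 84, 69, 42 → best response b2.
P2 against a3: payoffs 84, 40, 37, 36 → best response b1.
P2 against a4: payoffs 59, 48, 84, 23 → best response b3.
No profile is a mutual best response for all players.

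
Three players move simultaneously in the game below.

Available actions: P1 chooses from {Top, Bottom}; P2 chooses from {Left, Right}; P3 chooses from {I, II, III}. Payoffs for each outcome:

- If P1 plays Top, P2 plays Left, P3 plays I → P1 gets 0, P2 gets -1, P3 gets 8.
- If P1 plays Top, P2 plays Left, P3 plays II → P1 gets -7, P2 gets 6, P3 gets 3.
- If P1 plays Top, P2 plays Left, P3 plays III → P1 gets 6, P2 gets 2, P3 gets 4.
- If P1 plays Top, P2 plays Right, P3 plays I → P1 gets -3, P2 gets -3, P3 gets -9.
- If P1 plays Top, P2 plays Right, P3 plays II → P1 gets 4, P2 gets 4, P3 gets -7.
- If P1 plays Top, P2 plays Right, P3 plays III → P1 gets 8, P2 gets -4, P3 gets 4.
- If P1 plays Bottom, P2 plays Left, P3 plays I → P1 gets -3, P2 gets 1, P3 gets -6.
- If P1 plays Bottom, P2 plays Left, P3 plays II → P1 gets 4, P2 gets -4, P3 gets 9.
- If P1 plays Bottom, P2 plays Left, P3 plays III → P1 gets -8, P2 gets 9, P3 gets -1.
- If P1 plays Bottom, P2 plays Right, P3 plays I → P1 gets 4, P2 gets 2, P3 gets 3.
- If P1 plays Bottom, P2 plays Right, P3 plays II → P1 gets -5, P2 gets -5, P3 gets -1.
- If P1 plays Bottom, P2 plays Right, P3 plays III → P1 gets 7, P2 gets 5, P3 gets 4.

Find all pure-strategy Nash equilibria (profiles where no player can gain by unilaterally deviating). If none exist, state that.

Pure-strategy Nash equilibria: (Top, Left, I), (Bottom, Left, II)

For each player, find the best response to each opponent profile; mutual best responses are the pure NE.
P1 against (Left, I): payoffs 0, -3 → best response Top.
P1 against (Left, II): payoffs -7, 4 → best response Bottom.
P1 against (Left, III): payoffs 6, -8 → best response Top.
P1 against (Right, I): payoffs -3, 4 → best response Bottom.
P1 against (Right, II): payoffs 4, -5 → best response Top.
P1 against (Right, III): payoffs 8, 7 → best response Top.
P2 against (Top, I): payoffs -1, -3 → best response Left.
P2 against (Top, II): payoffs 6, 4 → best response Left.
P2 against (Top, III): payoffs 2, -4 → best response Left.
P2 against (Bottom, I): payoffs 1, 2 → best response Right.
P2 against (Bottom, II): payoffs -4, -5 → best response Left.
P2 against (Bottom, III): payoffs 9, 5 → best response Left.
P3 against (Top, Left): payoffs 8, 3, 4 → best response I.
P3 against (Top, Right): payoffs -9, -7, 4 → best response III.
P3 against (Bottom, Left): payoffs -6, 9, -1 → best response II.
P3 against (Bottom, Right): payoffs 3, -1, 4 → best response III.
Mutual best responses: (Top, Left, I); (Bottom, Left, II).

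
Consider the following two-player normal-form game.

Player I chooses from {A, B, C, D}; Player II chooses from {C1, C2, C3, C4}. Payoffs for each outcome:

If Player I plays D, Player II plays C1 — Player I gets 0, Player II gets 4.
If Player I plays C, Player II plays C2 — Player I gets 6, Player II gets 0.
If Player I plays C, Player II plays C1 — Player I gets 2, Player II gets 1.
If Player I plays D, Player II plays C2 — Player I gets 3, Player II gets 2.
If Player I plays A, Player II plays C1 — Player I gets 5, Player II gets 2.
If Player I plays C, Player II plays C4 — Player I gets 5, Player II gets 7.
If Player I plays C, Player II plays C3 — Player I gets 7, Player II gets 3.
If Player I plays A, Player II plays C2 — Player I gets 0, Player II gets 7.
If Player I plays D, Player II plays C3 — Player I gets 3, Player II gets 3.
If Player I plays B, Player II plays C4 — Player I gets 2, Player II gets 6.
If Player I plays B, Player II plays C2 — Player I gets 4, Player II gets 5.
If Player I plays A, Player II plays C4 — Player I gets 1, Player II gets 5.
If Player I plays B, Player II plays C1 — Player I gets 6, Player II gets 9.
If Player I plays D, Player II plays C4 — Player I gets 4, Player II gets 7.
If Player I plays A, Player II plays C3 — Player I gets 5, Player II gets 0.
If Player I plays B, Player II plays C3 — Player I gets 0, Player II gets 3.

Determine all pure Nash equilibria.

Check each profile: it is a Nash equilibrium iff no player can strictly gain by switching unilaterally.
(A, C1): Player I can switch to B (5 → 6). Not NE.
(A, C2): Player I can switch to B (0 → 4). Not NE.
(A, C3): Player I can switch to C (5 → 7). Not NE.
(A, C4): Player I can switch to B (1 → 2). Not NE.
(B, C1): Player I gets 6, best alternative 5; Player II gets 9, best alternative 6. No profitable deviation — NE.
(B, C2): Player I can switch to C (4 → 6). Not NE.
(B, C3): Player I can switch to A (0 → 5). Not NE.
(B, C4): Player I can switch to C (2 → 5). Not NE.
(C, C1): Player I can switch to A (2 → 5). Not NE.
(C, C2): Player II can switch to C1 (0 → 1). Not NE.
(C, C3): Player II can switch to C4 (3 → 7). Not NE.
(C, C4): Player I gets 5, best alternative 4; Player II gets 7, best alternative 3. No profitable deviation — NE.
(D, C1): Player I can switch to A (0 → 5). Not NE.
(D, C2): Player I can switch to B (3 → 4). Not NE.
(The remaining 2 profiles each have a profitable deviation by the same check.)

The pure Nash equilibria are (B, C1), (C, C4).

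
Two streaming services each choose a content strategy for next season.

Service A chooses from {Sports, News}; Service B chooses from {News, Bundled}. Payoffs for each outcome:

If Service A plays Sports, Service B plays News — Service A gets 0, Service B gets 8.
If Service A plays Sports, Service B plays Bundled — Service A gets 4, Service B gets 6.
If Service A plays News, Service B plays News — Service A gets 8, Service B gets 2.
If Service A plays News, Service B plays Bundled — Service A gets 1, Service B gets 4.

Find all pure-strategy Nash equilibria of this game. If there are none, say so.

Check each profile: it is a Nash equilibrium iff no player can strictly gain by switching unilaterally.
(Sports, News): Service A can switch to News (0 → 8). Not NE.
(Sports, Bundled): Service B can switch to News (6 → 8). Not NE.
(News, News): Service B can switch to Bundled (2 → 4). Not NE.
(News, Bundled): Service A can switch to Sports (1 → 4). Not NE.

There is no pure-strategy Nash equilibrium.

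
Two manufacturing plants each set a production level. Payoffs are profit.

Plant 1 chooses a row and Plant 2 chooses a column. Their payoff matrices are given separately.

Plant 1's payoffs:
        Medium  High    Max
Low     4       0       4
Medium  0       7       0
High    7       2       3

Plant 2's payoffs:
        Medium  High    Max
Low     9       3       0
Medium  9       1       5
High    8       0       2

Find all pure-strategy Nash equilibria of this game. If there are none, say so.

Check each profile: it is a Nash equilibrium iff no player can strictly gain by switching unilaterally.
(Low, Medium): Plant 1 can switch to High (4 → 7). Not NE.
(Low, High): Plant 1 can switch to Medium (0 → 7). Not NE.
(Low, Max): Plant 2 can switch to Medium (0 → 9). Not NE.
(Medium, Medium): Plant 1 can switch to Low (0 → 4). Not NE.
(Medium, High): Plant 2 can switch to Medium (1 → 9). Not NE.
(Medium, Max): Plant 1 can switch to Low (0 → 4). Not NE.
(High, Medium): Plant 1 gets 7, best alternative 4; Plant 2 gets 8, best alternative 2. No profitable deviation — NE.
(High, High): Plant 1 can switch to Medium (2 → 7). Not NE.
(High, Max): Plant 1 can switch to Low (3 → 4). Not NE.

The unique pure-strategy Nash equilibrium is (High, Medium).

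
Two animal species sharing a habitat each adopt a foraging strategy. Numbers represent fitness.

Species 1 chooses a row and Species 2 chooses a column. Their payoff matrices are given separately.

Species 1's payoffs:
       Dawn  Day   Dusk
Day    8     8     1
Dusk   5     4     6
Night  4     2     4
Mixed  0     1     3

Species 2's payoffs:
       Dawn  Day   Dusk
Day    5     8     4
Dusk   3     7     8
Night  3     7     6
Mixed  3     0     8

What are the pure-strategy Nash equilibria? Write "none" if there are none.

The pure Nash equilibria are (Day, Day), (Dusk, Dusk).

For each player, find the best response to each opponent profile; mutual best responses are the pure NE.
Species 1 against Dawn: payoffs 8, 5, 4, 0 → best response Day.
Species 1 against Day: payoffs 8, 4, 2, 1 → best response Day.
Species 1 against Dusk: payoffs 1, 6, 4, 3 → best response Dusk.
Species 2 against Day: payoffs 5, 8, 4 → best response Day.
Species 2 against Dusk: payoffs 3, 7, 8 → best response Dusk.
Species 2 against Night: payoffs 3, 7, 6 → best response Day.
Species 2 against Mixed: payoffs 3, 0, 8 → best response Dusk.
Mutual best responses: (Day, Day); (Dusk, Dusk).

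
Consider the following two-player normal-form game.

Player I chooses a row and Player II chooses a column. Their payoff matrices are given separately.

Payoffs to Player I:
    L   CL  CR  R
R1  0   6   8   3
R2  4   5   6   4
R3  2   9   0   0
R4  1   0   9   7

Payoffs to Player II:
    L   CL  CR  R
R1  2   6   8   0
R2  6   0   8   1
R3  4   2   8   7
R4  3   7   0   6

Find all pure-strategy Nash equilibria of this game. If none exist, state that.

Player I against L: payoffs 0, 4, 2, 1 → best response R2.
Player I against CL: payoffs 6, 5, 9, 0 → best response R3.
Player I against CR: payoffs 8, 6, 0, 9 → best response R4.
Player I against R: payoffs 3, 4, 0, 7 → best response R4.
Player II against R1: payoffs 2, 6, 8, 0 → best response CR.
Player II against R2: payoffs 6, 0, 8, 1 → best response CR.
Player II against R3: payoffs 4, 2, 8, 7 → best response CR.
Player II against R4: payoffs 3, 7, 0, 6 → best response CL.
No profile is a mutual best response for all players.

No pure-strategy Nash equilibrium.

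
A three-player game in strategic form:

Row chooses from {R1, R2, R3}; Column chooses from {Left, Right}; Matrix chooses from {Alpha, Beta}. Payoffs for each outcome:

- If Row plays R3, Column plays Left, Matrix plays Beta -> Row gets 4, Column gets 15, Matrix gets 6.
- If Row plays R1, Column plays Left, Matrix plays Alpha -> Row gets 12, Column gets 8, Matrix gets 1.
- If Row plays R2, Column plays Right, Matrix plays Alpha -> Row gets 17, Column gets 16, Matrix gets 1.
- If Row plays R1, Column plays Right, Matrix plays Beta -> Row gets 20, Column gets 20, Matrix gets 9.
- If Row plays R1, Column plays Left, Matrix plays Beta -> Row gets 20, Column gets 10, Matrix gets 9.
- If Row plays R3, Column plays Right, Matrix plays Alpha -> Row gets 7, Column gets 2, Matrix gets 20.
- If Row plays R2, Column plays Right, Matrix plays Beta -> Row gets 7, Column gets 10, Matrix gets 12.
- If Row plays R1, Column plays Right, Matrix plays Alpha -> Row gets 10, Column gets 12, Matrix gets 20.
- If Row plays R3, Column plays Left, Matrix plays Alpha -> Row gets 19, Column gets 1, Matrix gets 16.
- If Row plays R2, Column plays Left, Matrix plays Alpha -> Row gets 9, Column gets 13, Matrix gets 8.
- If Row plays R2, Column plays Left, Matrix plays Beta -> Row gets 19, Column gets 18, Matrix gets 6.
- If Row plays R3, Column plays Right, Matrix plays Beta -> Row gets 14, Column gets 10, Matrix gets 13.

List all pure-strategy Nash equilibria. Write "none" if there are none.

No pure-strategy Nash equilibrium.

(R1, Left, Alpha): Row can switch to R3 (12 → 19). Not NE.
(R1, Left, Beta): Column can switch to Right (10 → 20). Not NE.
(R1, Right, Alpha): Row can switch to R2 (10 → 17). Not NE.
(R1, Right, Beta): Matrix can switch to Alpha (9 → 20). Not NE.
(R2, Left, Alpha): Row can switch to R1 (9 → 12). Not NE.
(R2, Left, Beta): Row can switch to R1 (19 → 20). Not NE.
(R2, Right, Alpha): Matrix can switch to Beta (1 → 12). Not NE.
(R2, Right, Beta): Row can switch to R1 (7 → 20). Not NE.
(The remaining 4 profiles each have a profitable deviation by the same check.)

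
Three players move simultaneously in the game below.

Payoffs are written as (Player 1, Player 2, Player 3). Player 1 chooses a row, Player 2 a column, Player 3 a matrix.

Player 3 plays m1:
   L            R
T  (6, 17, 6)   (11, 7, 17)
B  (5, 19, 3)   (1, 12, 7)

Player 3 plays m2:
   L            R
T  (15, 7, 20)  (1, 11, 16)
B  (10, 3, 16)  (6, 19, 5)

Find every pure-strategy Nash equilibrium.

There is no pure-strategy Nash equilibrium.

(T, L, m1): Player 3 can switch to m2 (6 → 20). Not NE.
(T, L, m2): Player 2 can switch to R (7 → 11). Not NE.
(T, R, m1): Player 2 can switch to L (7 → 17). Not NE.
(T, R, m2): Player 1 can switch to B (1 → 6). Not NE.
(B, L, m1): Player 1 can switch to T (5 → 6). Not NE.
(B, L, m2): Player 1 can switch to T (10 → 15). Not NE.
(B, R, m1): Player 1 can switch to T (1 → 11). Not NE.
(B, R, m2): Player 3 can switch to m1 (5 → 7). Not NE.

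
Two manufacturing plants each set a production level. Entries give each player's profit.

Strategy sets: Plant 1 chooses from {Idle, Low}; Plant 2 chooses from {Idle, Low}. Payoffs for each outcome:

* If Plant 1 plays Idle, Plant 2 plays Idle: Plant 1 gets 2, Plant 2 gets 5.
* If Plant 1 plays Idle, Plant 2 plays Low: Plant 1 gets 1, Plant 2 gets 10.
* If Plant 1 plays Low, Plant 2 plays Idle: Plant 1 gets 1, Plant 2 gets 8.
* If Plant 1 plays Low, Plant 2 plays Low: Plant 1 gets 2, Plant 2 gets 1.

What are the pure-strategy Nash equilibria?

This game has no pure Nash equilibrium.

(Idle, Idle): Plant 2 can switch to Low (5 → 10). Not NE.
(Idle, Low): Plant 1 can switch to Low (1 → 2). Not NE.
(Low, Idle): Plant 1 can switch to Idle (1 → 2). Not NE.
(Low, Low): Plant 2 can switch to Idle (1 → 8). Not NE.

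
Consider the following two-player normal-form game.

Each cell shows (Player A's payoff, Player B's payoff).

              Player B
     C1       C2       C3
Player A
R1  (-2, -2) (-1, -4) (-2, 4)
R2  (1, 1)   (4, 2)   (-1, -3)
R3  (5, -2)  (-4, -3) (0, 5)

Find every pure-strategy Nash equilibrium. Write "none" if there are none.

For each player, find the best response to each opponent profile; mutual best responses are the pure NE.
Player A against C1: payoffs -2, 1, 5 → best response R3.
Player A against C2: payoffs -1, 4, -4 → best response R2.
Player A against C3: payoffs -2, -1, 0 → best response R3.
Player B against R1: payoffs -2, -4, 4 → best response C3.
Player B against R2: payoffs 1, 2, -3 → best response C2.
Player B against R3: payoffs -2, -3, 5 → best response C3.
Mutual best responses: (R2, C2); (R3, C3).

(R2, C2) and (R3, C3)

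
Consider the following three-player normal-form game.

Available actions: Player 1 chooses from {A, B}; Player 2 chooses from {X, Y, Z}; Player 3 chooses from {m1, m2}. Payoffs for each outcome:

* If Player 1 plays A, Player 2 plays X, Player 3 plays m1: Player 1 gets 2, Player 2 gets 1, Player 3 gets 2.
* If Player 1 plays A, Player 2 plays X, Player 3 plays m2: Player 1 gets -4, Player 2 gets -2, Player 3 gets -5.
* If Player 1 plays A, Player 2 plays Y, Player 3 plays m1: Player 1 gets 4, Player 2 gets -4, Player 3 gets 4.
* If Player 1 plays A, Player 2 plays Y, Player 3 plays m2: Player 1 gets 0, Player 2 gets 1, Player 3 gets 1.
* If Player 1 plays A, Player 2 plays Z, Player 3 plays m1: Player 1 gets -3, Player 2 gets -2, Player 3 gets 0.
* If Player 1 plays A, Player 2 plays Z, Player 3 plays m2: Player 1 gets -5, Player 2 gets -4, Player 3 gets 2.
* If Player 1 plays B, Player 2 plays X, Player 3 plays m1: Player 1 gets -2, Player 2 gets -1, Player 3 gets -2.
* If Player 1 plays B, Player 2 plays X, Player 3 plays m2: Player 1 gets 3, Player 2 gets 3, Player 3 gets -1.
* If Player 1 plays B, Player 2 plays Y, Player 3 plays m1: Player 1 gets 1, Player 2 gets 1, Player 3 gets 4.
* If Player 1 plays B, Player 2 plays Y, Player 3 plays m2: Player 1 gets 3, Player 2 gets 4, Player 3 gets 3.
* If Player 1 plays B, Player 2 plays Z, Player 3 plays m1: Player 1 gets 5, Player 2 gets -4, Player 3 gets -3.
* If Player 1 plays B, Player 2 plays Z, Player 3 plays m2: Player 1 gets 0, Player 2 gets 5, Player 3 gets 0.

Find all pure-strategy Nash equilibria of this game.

(A, X, m1) and (B, Z, m2)

For each player, find the best response to each opponent profile; mutual best responses are the pure NE.
Player 1 against (X, m1): payoffs 2, -2 → best response A.
Player 1 against (X, m2): payoffs -4, 3 → best response B.
Player 1 against (Y, m1): payoffs 4, 1 → best response A.
Player 1 against (Y, m2): payoffs 0, 3 → best response B.
Player 1 against (Z, m1): payoffs -3, 5 → best response B.
Player 1 against (Z, m2): payoffs -5, 0 → best response B.
Player 2 against (A, m1): payoffs 1, -4, -2 → best response X.
Player 2 against (A, m2): payoffs -2, 1, -4 → best response Y.
Player 2 against (B, m1): payoffs -1, 1, -4 → best response Y.
Player 2 against (B, m2): payoffs 3, 4, 5 → best response Z.
Player 3 against (A, X): payoffs 2, -5 → best response m1.
Player 3 against (A, Y): payoffs 4, 1 → best response m1.
Player 3 against (A, Z): payoffs 0, 2 → best response m2.
Player 3 against (B, X): payoffs -2, -1 → best response m2.
Player 3 against (B, Y): payoffs 4, 3 → best response m1.
Player 3 against (B, Z): payoffs -3, 0 → best response m2.
Mutual best responses: (A, X, m1); (B, Z, m2).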